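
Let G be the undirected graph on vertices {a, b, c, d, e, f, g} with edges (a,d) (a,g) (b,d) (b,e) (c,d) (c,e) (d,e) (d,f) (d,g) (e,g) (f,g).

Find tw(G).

A width-2 tree decomposition is:
Bags: B1 = {d, e, g}  B2 = {c, d, e}  B3 = {a, d, g}  B4 = {d, f, g}  B5 = {b, d, e}
Tree: B1–B2, B1–B3, B1–B4, B2–B5
The largest bag has 3 vertices, giving width 2; this decomposition certifies tw(G) ≤ 2. Conversely, {d, e, g} is a clique of size 3, and the vertices of any clique must share a bag in every tree decomposition; so some bag has ≥ 3 vertices and tw(G) ≥ 2. Hence tw(G) = 2 exactly.

2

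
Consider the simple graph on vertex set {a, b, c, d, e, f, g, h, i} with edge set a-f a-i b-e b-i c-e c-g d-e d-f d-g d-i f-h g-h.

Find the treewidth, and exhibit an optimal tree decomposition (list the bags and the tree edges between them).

Treewidth 3.
One optimal decomposition is:
Bags: B1 = {a, f, g, h}  B2 = {a, d, f, g}  B3 = {a, d, g, i}  B4 = {c, d, g, i}  B5 = {c, d, e, i}  B6 = {b, c, e, i}
Tree: B1–B2, B2–B3, B3–B4, B4–B5, B5–B6

Each bag holds 4 vertices, so the decomposition has width 3, which upper-bounds the treewidth. For the lower bound: the 4 vertex sets {a,f,h}, {g}, {d}, {b,c,e,i} are disjoint, each induces a connected subgraph, and every pair is joined by at least one edge of G. Contracting each set to a single vertex therefore yields K_{4} as a minor, and since treewidth is minor-monotone, tw(G) ≥ tw(K_{4}) = 3. Combining the bounds, tw(G) = 3.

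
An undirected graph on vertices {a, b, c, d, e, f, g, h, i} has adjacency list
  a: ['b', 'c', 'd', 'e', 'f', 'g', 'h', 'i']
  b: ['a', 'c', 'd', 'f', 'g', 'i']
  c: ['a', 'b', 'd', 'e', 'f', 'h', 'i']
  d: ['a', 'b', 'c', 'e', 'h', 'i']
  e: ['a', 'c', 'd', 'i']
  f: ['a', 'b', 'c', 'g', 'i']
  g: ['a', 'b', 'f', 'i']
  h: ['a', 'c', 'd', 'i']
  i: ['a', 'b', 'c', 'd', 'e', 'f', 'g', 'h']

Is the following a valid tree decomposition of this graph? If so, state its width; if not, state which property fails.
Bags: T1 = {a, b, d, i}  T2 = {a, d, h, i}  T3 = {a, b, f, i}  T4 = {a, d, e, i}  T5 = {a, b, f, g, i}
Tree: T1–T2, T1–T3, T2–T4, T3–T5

A tree decomposition must satisfy three properties: every vertex lies in some bag; for every edge, both endpoints lie together in some bag; and for every vertex, the bags containing it form a connected subtree. Here vertex c appears in no bag, so the decomposition is invalid.

No — vertex c appears in no bag.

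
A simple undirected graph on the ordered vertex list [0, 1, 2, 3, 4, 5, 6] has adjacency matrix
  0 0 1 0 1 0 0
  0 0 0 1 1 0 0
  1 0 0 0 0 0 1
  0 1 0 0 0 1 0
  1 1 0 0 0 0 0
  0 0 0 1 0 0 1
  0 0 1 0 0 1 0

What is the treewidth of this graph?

A width-2 tree decomposition is:
Bags: B1 = {0, 1, 4}  B2 = {0, 1, 2}  B3 = {1, 2, 6}  B4 = {1, 5, 6}  B5 = {1, 3, 5}
Tree: B1–B2, B2–B3, B3–B4, B4–B5
Every bag has size at most 3, so the width is 3 − 1 = 2 and tw(G) ≤ 2. For the lower bound, G contains the cycle 1–4–0–2–6–5–3–1, so G is not a forest; only forests have treewidth ≤ 1, hence tw(G) ≥ 2. Hence tw(G) = 2 exactly.

2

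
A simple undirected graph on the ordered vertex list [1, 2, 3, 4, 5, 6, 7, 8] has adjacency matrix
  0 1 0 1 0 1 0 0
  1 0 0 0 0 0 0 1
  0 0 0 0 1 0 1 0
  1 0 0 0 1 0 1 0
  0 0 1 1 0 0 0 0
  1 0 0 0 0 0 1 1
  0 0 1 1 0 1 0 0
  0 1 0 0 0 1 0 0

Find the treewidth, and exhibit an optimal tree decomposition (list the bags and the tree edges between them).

Each bag holds 3 vertices, so the decomposition has width 2, which upper-bounds the treewidth. Since 2–8–6–1–2 is a cycle in G, G is not acyclic. Forests are exactly the graphs of treewidth ≤ 1, so tw(G) ≥ 2. Hence tw(G) = 2 exactly.

Treewidth 2.
One optimal decomposition is:
Bags: B1 = {1, 2, 8}  B2 = {1, 6, 8}  B3 = {1, 4, 6}  B4 = {4, 6, 7}  B5 = {4, 5, 7}  B6 = {3, 5, 7}
Tree: B1–B2, B2–B3, B3–B4, B4–B5, B5–B6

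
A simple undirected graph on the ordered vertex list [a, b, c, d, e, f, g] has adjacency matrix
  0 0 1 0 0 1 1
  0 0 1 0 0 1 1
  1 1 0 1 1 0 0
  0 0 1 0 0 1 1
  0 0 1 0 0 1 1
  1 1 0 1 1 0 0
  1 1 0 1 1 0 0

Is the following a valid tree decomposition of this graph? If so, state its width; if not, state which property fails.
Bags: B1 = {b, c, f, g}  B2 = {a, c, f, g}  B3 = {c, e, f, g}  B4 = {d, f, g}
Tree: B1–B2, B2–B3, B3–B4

No — edge (c,d) lies in no bag.

A tree decomposition must satisfy three properties: every vertex lies in some bag; for every edge, both endpoints lie together in some bag; and for every vertex, the bags containing it form a connected subtree. Here edge (c,d) lies in no bag, so the decomposition is invalid.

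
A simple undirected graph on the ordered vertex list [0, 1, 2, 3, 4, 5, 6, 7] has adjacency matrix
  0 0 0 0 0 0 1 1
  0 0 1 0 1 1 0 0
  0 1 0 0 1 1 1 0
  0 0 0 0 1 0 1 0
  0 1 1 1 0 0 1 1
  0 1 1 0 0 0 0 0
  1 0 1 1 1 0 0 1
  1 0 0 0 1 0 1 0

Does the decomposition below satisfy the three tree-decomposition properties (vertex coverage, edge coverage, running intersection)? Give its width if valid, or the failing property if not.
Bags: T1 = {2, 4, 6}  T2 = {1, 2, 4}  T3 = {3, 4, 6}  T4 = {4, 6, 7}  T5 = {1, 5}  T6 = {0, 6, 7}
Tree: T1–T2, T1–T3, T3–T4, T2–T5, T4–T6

No — edge (2,5) lies in no bag.

A tree decomposition must satisfy three properties: every vertex lies in some bag; for every edge, both endpoints lie together in some bag; and for every vertex, the bags containing it form a connected subtree. Here edge (2,5) lies in no bag, so the decomposition is invalid.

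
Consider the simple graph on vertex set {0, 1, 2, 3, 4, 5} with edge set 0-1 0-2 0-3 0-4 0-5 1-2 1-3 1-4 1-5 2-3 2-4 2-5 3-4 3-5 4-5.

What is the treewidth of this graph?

A width-5 tree decomposition is:
Bags: B1 = {0, 1, 2, 3, 4, 5}
Tree: (single bag)
With just one bag of size 6, the width is 6 − 1 = 5, so tw(G) ≤ 5. On the other hand G contains the 6-clique {0, 1, 2, 3, 4, 5}. A clique must lie in a single bag of any decomposition, so no decomposition can have width below 5. Hence tw(G) = 5 exactly.

5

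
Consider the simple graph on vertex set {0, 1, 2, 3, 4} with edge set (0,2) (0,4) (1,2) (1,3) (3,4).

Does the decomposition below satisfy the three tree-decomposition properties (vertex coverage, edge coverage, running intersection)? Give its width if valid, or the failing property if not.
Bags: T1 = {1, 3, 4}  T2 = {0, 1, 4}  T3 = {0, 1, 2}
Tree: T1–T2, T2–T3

Checking the three conditions: (i) the bags cover all of {0, 1, 2, 3, 4}; (ii) for each edge, some bag contains both endpoints; (iii) the bags containing any fixed vertex form a subtree. All hold, so the decomposition is valid with width 3 − 1 = 2.

Yes; width 2.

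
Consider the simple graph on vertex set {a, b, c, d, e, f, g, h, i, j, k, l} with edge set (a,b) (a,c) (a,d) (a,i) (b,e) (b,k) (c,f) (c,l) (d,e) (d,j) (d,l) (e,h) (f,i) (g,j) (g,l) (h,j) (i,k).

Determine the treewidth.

A width-3 tree decomposition is:
Bags: B1 = {e, g, h, j}  B2 = {d, e, g, j}  B3 = {d, e, g, l}  B4 = {b, d, e, l}  B5 = {a, b, d, l}  B6 = {a, b, c, l}  B7 = {a, b, c, k}  B8 = {a, c, i, k}  B9 = {c, f, i, k}
Tree: B1–B2, B2–B3, B3–B4, B4–B5, B5–B6, B6–B7, B7–B8, B8–B9
Each bag holds 4 vertices, so the decomposition has width 3, which upper-bounds the treewidth. For the lower bound: the 4 vertex sets {g,h,j}, {e}, {d}, {a,b,c,l} are disjoint, each induces a connected subgraph, and every pair is joined by at least one edge of G. Contracting each set to a single vertex therefore yields K_{4} as a minor, and since treewidth is minor-monotone, tw(G) ≥ tw(K_{4}) = 3. Therefore the treewidth is 3.

3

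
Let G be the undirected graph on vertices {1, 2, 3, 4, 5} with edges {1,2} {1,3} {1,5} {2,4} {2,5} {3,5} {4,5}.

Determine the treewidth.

A width-2 tree decomposition is:
Bags: B1 = {2, 4, 5}  B2 = {1, 2, 5}  B3 = {1, 3, 5}
Tree: B1–B2, B2–B3
Each bag holds 3 vertices, so the decomposition has width 2, which upper-bounds the treewidth. On the other hand G contains the 3-clique {1, 2, 5}. A clique must lie in a single bag of any decomposition, so no decomposition can have width below 2. Therefore the treewidth is 2.

2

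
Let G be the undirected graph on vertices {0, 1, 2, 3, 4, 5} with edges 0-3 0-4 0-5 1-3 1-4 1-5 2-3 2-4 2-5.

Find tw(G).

A width-3 tree decomposition is:
Bags: B1 = {0, 3, 4, 5}  B2 = {2, 3, 4, 5}  B3 = {1, 3, 4, 5}
Tree: B1–B2, B2–B3
The largest bag has 4 vertices, giving width 3; this decomposition certifies tw(G) ≤ 3. For the lower bound: the 4 vertex sets {0,4}, {2,3}, {5}, {1} are disjoint, each induces a connected subgraph, and every pair is joined by at least one edge of G. Contracting each set to a single vertex therefore yields K_{4} as a minor, and since treewidth is minor-monotone, tw(G) ≥ tw(K_{4}) = 3. Hence tw(G) = 3 exactly.

3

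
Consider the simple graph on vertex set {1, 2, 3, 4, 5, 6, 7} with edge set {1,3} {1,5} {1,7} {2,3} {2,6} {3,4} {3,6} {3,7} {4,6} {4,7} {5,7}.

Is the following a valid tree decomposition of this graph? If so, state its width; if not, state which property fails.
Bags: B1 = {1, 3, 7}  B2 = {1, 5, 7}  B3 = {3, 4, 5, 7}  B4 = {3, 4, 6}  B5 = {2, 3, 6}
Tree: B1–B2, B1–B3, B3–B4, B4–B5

A tree decomposition must satisfy three properties: every vertex lies in some bag; for every edge, both endpoints lie together in some bag; and for every vertex, the bags containing it form a connected subtree. Here bags containing vertex 5 are not connected in the tree, so the decomposition is invalid.

No — bags containing vertex 5 are not connected in the tree.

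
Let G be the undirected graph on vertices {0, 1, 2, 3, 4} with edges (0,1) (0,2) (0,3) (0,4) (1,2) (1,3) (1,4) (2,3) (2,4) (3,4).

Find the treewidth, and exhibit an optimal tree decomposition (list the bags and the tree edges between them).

Treewidth 4.
Bags: B1 = {0, 1, 2, 3, 4}
Tree: (single bag)

A single bag containing all 5 vertices is trivially a valid decomposition of width 4. For the lower bound, the 5 vertices {0, 1, 2, 3, 4} are pairwise adjacent, and any tree decomposition puts a clique entirely inside one bag — forcing width ≥ 4. Therefore the treewidth is 4.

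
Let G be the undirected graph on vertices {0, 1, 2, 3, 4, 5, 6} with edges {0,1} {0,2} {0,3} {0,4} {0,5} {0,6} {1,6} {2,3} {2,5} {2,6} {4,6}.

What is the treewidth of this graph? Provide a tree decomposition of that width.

Treewidth 2.
One optimal decomposition is:
Bags: B1 = {0, 2, 6}  B2 = {0, 2, 5}  B3 = {0, 4, 6}  B4 = {0, 2, 3}  B5 = {0, 1, 6}
Tree: B1–B2, B1–B3, B1–B4, B3–B5

The largest bag has 3 vertices, giving width 2; this decomposition certifies tw(G) ≤ 2. On the other hand G contains the 3-clique {0, 1, 6}. A clique must lie in a single bag of any decomposition, so no decomposition can have width below 2. Therefore the treewidth is 2.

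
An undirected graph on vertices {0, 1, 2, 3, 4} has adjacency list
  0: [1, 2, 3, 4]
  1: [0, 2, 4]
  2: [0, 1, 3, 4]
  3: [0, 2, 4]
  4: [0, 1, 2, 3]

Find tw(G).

3

A width-3 tree decomposition is:
Bags: B1 = {0, 1, 2, 4}  B2 = {0, 2, 3, 4}
Tree: B1–B2
Each bag holds 4 vertices, so the decomposition has width 3, which upper-bounds the treewidth. For the lower bound, the 4 vertices {0, 1, 2, 4} are pairwise adjacent, and any tree decomposition puts a clique entirely inside one bag — forcing width ≥ 3. Combining the bounds, tw(G) = 3.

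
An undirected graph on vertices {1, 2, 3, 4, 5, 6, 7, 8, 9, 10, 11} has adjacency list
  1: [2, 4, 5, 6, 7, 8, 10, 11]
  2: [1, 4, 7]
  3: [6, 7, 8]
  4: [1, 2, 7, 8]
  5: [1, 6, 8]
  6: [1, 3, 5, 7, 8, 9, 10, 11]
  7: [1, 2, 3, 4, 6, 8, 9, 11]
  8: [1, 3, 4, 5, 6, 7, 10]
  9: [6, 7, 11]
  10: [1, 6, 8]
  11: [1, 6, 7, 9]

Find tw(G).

3

A width-3 tree decomposition is:
Bags: B1 = {1, 6, 8, 10}  B2 = {1, 6, 7, 8}  B3 = {1, 6, 7, 11}  B4 = {3, 6, 7, 8}  B5 = {1, 4, 7, 8}  B6 = {1, 5, 6, 8}  B7 = {1, 2, 4, 7}  B8 = {6, 7, 9, 11}
Tree: B1–B2, B2–B3, B2–B4, B2–B5, B1–B6, B5–B7, B3–B8
Every bag has size at most 4, so the width is 4 − 1 = 3 and tw(G) ≤ 3. For the lower bound, the 4 vertices {1, 2, 4, 7} are pairwise adjacent, and any tree decomposition puts a clique entirely inside one bag — forcing width ≥ 3. Hence tw(G) = 3 exactly.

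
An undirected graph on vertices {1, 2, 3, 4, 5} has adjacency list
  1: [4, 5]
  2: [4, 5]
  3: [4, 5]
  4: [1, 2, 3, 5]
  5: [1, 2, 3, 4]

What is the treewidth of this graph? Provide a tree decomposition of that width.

Every bag has size at most 3, so the width is 3 − 1 = 2 and tw(G) ≤ 2. For the lower bound, the 3 vertices {1, 4, 5} are pairwise adjacent, and any tree decomposition puts a clique entirely inside one bag — forcing width ≥ 2. The upper and lower bounds meet at 2, so that is the treewidth.

Treewidth 2.
One such decomposition:
Bags: B1 = {2, 4, 5}  B2 = {3, 4, 5}  B3 = {1, 4, 5}
Tree: B1–B2, B1–B3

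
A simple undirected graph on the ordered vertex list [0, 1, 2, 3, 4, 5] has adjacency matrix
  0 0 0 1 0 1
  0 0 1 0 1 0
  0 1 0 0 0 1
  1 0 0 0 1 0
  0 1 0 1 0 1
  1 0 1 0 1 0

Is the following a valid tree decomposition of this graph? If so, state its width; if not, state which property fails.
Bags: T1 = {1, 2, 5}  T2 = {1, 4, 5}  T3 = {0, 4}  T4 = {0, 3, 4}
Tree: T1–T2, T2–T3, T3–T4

No — edge (5,0) lies in no bag.

A tree decomposition must satisfy three properties: every vertex lies in some bag; for every edge, both endpoints lie together in some bag; and for every vertex, the bags containing it form a connected subtree. Here edge (5,0) lies in no bag, so the decomposition is invalid.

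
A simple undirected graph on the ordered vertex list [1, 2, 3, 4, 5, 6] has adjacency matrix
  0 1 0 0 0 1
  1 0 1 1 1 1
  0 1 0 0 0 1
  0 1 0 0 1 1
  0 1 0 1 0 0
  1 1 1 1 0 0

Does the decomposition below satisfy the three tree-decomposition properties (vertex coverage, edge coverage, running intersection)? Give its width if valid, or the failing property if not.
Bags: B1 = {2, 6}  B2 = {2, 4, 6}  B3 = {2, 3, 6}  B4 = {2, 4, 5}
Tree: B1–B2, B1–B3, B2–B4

A tree decomposition must satisfy three properties: every vertex lies in some bag; for every edge, both endpoints lie together in some bag; and for every vertex, the bags containing it form a connected subtree. Here vertex 1 appears in no bag, so the decomposition is invalid.

No — vertex 1 appears in no bag.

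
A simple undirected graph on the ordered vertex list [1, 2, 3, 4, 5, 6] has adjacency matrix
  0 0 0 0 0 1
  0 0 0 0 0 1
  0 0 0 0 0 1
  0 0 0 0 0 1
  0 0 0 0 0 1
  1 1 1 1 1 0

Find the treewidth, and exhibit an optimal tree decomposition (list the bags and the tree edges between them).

Treewidth 1.
One such decomposition:
Bags: B1 = {2, 6}  B2 = {4, 6}  B3 = {5, 6}  B4 = {3, 6}  B5 = {1, 6}
Tree: B1–B2, B2–B3, B2–B4, B1–B5

The largest bag has 2 vertices, giving width 1; this decomposition certifies tw(G) ≤ 1. Any graph with an edge has treewidth ≥ 1, and G has the edge 6–2. Hence tw(G) = 1 exactly.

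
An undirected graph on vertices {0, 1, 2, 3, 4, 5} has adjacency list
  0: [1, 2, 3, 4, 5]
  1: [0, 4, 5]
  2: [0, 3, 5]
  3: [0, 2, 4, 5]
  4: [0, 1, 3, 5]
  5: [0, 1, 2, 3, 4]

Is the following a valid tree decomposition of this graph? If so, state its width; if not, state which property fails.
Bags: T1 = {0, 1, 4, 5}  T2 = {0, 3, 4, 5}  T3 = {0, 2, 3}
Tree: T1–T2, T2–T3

No — edge (5,2) lies in no bag.

A tree decomposition must satisfy three properties: every vertex lies in some bag; for every edge, both endpoints lie together in some bag; and for every vertex, the bags containing it form a connected subtree. Here edge (5,2) lies in no bag, so the decomposition is invalid.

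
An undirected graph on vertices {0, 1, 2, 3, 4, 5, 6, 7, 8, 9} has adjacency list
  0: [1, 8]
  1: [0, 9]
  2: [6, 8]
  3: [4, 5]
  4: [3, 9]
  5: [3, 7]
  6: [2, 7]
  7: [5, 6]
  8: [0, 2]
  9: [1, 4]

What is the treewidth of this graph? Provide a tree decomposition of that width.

The largest bag has 3 vertices, giving width 2; this decomposition certifies tw(G) ≤ 2. Since 7–5–3–4–9–1–0–8–2–6–7 is a cycle in G, G is not acyclic. Forests are exactly the graphs of treewidth ≤ 1, so tw(G) ≥ 2. The upper and lower bounds meet at 2, so that is the treewidth.

Treewidth 2.
Bags: B1 = {3, 5, 7}  B2 = {3, 4, 7}  B3 = {4, 7, 9}  B4 = {1, 7, 9}  B5 = {0, 1, 7}  B6 = {0, 7, 8}  B7 = {2, 7, 8}  B8 = {2, 6, 7}
Tree: B1–B2, B2–B3, B3–B4, B4–B5, B5–B6, B6–B7, B7–B8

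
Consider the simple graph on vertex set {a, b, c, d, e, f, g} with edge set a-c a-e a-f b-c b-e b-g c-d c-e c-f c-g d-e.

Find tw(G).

2

A width-2 tree decomposition is:
Bags: B1 = {a, c, e}  B2 = {b, c, e}  B3 = {c, d, e}  B4 = {a, c, f}  B5 = {b, c, g}
Tree: B1–B2, B1–B3, B1–B4, B2–B5
The largest bag has 3 vertices, giving width 2; this decomposition certifies tw(G) ≤ 2. Conversely, {b, c, g} is a clique of size 3, and the vertices of any clique must share a bag in every tree decomposition; so some bag has ≥ 3 vertices and tw(G) ≥ 2. Therefore the treewidth is 2.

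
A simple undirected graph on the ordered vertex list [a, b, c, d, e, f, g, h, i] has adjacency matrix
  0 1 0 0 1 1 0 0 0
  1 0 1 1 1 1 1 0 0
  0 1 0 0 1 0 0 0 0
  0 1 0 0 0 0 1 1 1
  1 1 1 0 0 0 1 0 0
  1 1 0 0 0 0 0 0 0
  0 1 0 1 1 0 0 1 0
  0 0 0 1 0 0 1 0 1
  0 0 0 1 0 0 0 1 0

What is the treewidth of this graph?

A width-2 tree decomposition is:
Bags: B1 = {a, b, e}  B2 = {b, e, g}  B3 = {a, b, f}  B4 = {b, c, e}  B5 = {b, d, g}  B6 = {d, g, h}  B7 = {d, h, i}
Tree: B1–B2, B1–B3, B2–B4, B2–B5, B5–B6, B6–B7
Each bag holds 3 vertices, so the decomposition has width 2, which upper-bounds the treewidth. Conversely, {d, g, h} is a clique of size 3, and the vertices of any clique must share a bag in every tree decomposition; so some bag has ≥ 3 vertices and tw(G) ≥ 2. Hence tw(G) = 2 exactly.

2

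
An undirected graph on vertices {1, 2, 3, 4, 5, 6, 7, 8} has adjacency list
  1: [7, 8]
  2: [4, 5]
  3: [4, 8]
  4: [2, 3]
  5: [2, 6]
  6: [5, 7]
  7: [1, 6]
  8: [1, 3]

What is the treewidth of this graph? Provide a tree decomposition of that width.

Treewidth 2.
One such decomposition:
Bags: B1 = {1, 7, 8}  B2 = {6, 7, 8}  B3 = {5, 6, 8}  B4 = {2, 5, 8}  B5 = {2, 4, 8}  B6 = {3, 4, 8}
Tree: B1–B2, B2–B3, B3–B4, B4–B5, B5–B6

Every bag has size at most 3, so the width is 3 − 1 = 2 and tw(G) ≤ 2. For the lower bound, G contains the cycle 8–1–7–6–5–2–4–3–8, so G is not a forest; only forests have treewidth ≤ 1, hence tw(G) ≥ 2. Hence tw(G) = 2 exactly.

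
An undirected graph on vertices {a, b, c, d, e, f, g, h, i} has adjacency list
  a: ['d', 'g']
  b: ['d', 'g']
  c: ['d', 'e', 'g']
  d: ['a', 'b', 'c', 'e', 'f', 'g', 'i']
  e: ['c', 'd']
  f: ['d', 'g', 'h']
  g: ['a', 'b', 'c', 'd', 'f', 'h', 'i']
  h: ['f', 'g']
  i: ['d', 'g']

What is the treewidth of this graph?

2

A width-2 tree decomposition is:
Bags: B1 = {d, g, i}  B2 = {b, d, g}  B3 = {c, d, g}  B4 = {d, f, g}  B5 = {c, d, e}  B6 = {a, d, g}  B7 = {f, g, h}
Tree: B1–B2, B2–B3, B3–B4, B3–B5, B2–B6, B4–B7
Each bag holds 3 vertices, so the decomposition has width 2, which upper-bounds the treewidth. Conversely, {d, f, g} is a clique of size 3, and the vertices of any clique must share a bag in every tree decomposition; so some bag has ≥ 3 vertices and tw(G) ≥ 2. Hence tw(G) = 2 exactly.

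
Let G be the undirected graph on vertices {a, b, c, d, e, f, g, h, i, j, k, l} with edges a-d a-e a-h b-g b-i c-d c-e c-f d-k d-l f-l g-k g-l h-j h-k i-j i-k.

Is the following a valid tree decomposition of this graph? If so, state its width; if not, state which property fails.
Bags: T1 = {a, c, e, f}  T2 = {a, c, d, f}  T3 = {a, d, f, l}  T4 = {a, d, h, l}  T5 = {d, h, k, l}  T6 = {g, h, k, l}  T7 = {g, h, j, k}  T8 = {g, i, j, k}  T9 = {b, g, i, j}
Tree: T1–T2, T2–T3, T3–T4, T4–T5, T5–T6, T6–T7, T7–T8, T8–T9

Yes; width 3.

Every vertex of G appears in some bag (union = {a, b, c, d, e, f, g, h, i, j, k, l}); every edge is covered by a bag; and for each vertex v the set of bags containing v is connected in the bag tree. The decomposition is therefore valid. The largest bag has 4 vertices, so the width is 3.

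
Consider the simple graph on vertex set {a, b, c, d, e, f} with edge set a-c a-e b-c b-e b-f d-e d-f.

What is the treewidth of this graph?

2

A width-2 tree decomposition is:
Bags: B1 = {a, b, c}  B2 = {a, b, e}  B3 = {b, e, f}  B4 = {d, e, f}
Tree: B1–B2, B2–B3, B3–B4
The largest bag has 3 vertices, giving width 2; this decomposition certifies tw(G) ≤ 2. Since c–a–e–b–c is a cycle in G, G is not acyclic. Forests are exactly the graphs of treewidth ≤ 1, so tw(G) ≥ 2. Hence tw(G) = 2 exactly.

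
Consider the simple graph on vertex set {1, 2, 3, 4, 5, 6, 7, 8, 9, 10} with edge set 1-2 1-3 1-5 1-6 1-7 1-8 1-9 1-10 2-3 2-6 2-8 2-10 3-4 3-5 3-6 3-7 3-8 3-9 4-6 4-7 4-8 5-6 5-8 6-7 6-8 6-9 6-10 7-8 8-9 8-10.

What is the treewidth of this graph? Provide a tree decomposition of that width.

Each bag holds 5 vertices, so the decomposition has width 4, which upper-bounds the treewidth. For the lower bound, the 5 vertices {1, 2, 6, 8, 10} are pairwise adjacent, and any tree decomposition puts a clique entirely inside one bag — forcing width ≥ 4. Hence tw(G) = 4 exactly.

Treewidth 4.
One such decomposition:
Bags: B1 = {1, 3, 6, 8, 9}  B2 = {1, 3, 5, 6, 8}  B3 = {1, 3, 6, 7, 8}  B4 = {1, 2, 3, 6, 8}  B5 = {3, 4, 6, 7, 8}  B6 = {1, 2, 6, 8, 10}
Tree: B1–B2, B2–B3, B3–B4, B3–B5, B4–B6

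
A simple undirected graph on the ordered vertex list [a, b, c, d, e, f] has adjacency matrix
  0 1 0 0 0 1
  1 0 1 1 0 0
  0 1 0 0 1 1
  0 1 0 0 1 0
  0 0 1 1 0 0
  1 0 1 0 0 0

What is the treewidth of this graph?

2

A width-2 tree decomposition is:
Bags: B1 = {a, b, f}  B2 = {b, c, f}  B3 = {b, c, d}  B4 = {c, d, e}
Tree: B1–B2, B2–B3, B3–B4
Every bag has size at most 3, so the width is 3 − 1 = 2 and tw(G) ≤ 2. Since a–f–c–b–a is a cycle in G, G is not acyclic. Forests are exactly the graphs of treewidth ≤ 1, so tw(G) ≥ 2. Therefore the treewidth is 2.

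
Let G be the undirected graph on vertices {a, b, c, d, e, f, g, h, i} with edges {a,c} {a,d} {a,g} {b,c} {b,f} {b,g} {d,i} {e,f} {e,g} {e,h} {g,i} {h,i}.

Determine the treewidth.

3

A width-3 tree decomposition is:
Bags: B1 = {b, c, e, f}  B2 = {b, c, e, g}  B3 = {a, c, e, g}  B4 = {a, e, g, h}  B5 = {a, g, h, i}  B6 = {a, d, h, i}
Tree: B1–B2, B2–B3, B3–B4, B4–B5, B5–B6
Each bag holds 4 vertices, so the decomposition has width 3, which upper-bounds the treewidth. For the lower bound: the 4 vertex sets {b,c,f}, {e}, {g}, {a,d,h,i} are disjoint, each induces a connected subgraph, and every pair is joined by at least one edge of G. Contracting each set to a single vertex therefore yields K_{4} as a minor, and since treewidth is minor-monotone, tw(G) ≥ tw(K_{4}) = 3. Hence tw(G) = 3 exactly.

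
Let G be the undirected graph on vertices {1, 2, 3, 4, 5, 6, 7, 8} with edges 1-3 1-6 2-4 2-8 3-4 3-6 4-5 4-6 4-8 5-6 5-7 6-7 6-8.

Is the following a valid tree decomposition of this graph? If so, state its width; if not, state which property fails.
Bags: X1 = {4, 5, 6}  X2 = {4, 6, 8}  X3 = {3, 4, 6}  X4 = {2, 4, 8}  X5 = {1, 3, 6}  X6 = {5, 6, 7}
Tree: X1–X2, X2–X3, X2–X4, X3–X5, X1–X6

Yes; width 2.

Checking the three conditions: (i) the bags cover all of {1, 2, 3, 4, 5, 6, 7, 8}; (ii) for each edge, some bag contains both endpoints; (iii) the bags containing any fixed vertex form a subtree. All hold, so the decomposition is valid with width 3 − 1 = 2.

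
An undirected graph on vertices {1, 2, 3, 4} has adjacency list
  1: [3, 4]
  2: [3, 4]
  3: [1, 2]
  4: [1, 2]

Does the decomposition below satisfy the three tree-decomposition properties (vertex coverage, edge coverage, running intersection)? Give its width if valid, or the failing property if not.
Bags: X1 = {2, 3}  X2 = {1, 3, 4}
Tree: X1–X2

No — edge (4,2) lies in no bag.

A tree decomposition must satisfy three properties: every vertex lies in some bag; for every edge, both endpoints lie together in some bag; and for every vertex, the bags containing it form a connected subtree. Here edge (4,2) lies in no bag, so the decomposition is invalid.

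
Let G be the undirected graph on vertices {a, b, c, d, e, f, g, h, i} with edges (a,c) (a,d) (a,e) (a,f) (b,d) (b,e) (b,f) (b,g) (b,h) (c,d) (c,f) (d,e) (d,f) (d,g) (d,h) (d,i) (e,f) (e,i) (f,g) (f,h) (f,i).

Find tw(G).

3

A width-3 tree decomposition is:
Bags: B1 = {d, e, f, i}  B2 = {a, d, e, f}  B3 = {b, d, e, f}  B4 = {a, c, d, f}  B5 = {b, d, f, h}  B6 = {b, d, f, g}
Tree: B1–B2, B1–B3, B2–B4, B3–B5, B5–B6
Every bag has size at most 4, so the width is 4 − 1 = 3 and tw(G) ≤ 3. On the other hand G contains the 4-clique {a, c, d, f}. A clique must lie in a single bag of any decomposition, so no decomposition can have width below 3. Therefore the treewidth is 3.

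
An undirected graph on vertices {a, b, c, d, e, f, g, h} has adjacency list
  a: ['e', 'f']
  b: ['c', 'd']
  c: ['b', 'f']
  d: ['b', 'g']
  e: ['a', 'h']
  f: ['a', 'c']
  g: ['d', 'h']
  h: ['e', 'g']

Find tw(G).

2

A width-2 tree decomposition is:
Bags: B1 = {a, e, f}  B2 = {c, e, f}  B3 = {b, c, e}  B4 = {b, d, e}  B5 = {d, e, g}  B6 = {e, g, h}
Tree: B1–B2, B2–B3, B3–B4, B4–B5, B5–B6
Every bag has size at most 3, so the width is 3 − 1 = 2 and tw(G) ≤ 2. Since e–a–f–c–b–d–g–h–e is a cycle in G, G is not acyclic. Forests are exactly the graphs of treewidth ≤ 1, so tw(G) ≥ 2. Therefore the treewidth is 2.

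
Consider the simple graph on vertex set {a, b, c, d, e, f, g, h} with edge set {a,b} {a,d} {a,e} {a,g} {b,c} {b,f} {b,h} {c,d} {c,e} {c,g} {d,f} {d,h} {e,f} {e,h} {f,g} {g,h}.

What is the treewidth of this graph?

4

A width-4 tree decomposition is:
Bags: B1 = {b, d, e, g, h}  B2 = {a, b, d, e, g}  B3 = {b, c, d, e, g}  B4 = {b, d, e, f, g}
Tree: B1–B2, B2–B3, B3–B4
Every bag has size at most 5, so the width is 5 − 1 = 4 and tw(G) ≤ 4. For the lower bound: the 5 vertex sets {e,h}, {a,d}, {b,c}, {g}, {f} are disjoint, each induces a connected subgraph, and every pair is joined by at least one edge of G. Contracting each set to a single vertex therefore yields K_{5} as a minor, and since treewidth is minor-monotone, tw(G) ≥ tw(K_{5}) = 4. Therefore the treewidth is 4.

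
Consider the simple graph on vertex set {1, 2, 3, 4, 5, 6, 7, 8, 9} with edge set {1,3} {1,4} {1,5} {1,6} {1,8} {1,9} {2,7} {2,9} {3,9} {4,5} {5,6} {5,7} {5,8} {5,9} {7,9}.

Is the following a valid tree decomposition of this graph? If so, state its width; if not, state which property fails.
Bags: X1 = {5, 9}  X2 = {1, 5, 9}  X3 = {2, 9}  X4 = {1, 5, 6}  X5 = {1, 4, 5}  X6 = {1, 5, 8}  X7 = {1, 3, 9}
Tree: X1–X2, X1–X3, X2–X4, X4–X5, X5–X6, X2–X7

A tree decomposition must satisfy three properties: every vertex lies in some bag; for every edge, both endpoints lie together in some bag; and for every vertex, the bags containing it form a connected subtree. Here vertex 7 appears in no bag, so the decomposition is invalid.

No — vertex 7 appears in no bag.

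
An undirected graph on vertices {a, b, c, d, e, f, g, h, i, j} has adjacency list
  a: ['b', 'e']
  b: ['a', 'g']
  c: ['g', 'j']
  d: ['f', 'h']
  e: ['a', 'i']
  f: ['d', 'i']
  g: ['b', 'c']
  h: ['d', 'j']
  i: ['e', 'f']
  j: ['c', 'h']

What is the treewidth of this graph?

A width-2 tree decomposition is:
Bags: B1 = {d, f, h}  B2 = {f, h, i}  B3 = {e, h, i}  B4 = {a, e, h}  B5 = {a, b, h}  B6 = {b, g, h}  B7 = {c, g, h}  B8 = {c, h, j}
Tree: B1–B2, B2–B3, B3–B4, B4–B5, B5–B6, B6–B7, B7–B8
Every bag has size at most 3, so the width is 3 − 1 = 2 and tw(G) ≤ 2. Since h–d–f–i–e–a–b–g–c–j–h is a cycle in G, G is not acyclic. Forests are exactly the graphs of treewidth ≤ 1, so tw(G) ≥ 2. Combining the bounds, tw(G) = 2.

2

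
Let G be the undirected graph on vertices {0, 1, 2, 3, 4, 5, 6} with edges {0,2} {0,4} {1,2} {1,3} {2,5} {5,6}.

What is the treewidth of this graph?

1

A width-1 tree decomposition is:
Bags: B1 = {1, 3}  B2 = {1, 2}  B3 = {2, 5}  B4 = {0, 2}  B5 = {0, 4}  B6 = {5, 6}
Tree: B1–B2, B2–B3, B3–B4, B4–B5, B3–B6
Each bag holds 2 vertices, so the decomposition has width 1, which upper-bounds the treewidth. Any graph with an edge has treewidth ≥ 1, and G has the edge 1–3. Therefore the treewidth is 1.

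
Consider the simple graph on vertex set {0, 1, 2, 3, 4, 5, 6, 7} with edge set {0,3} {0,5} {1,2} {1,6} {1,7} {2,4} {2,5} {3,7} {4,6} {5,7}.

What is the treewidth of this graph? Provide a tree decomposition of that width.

Every bag has size at most 3, so the width is 3 − 1 = 2 and tw(G) ≤ 2. The edges 6–4–2–1–6 form a cycle, so G is not a tree and its treewidth is at least 2. Therefore the treewidth is 2.

Treewidth 2.
Bags: B1 = {1, 4, 6}  B2 = {1, 2, 4}  B3 = {1, 2, 7}  B4 = {2, 5, 7}  B5 = {3, 5, 7}  B6 = {0, 3, 5}
Tree: B1–B2, B2–B3, B3–B4, B4–B5, B5–B6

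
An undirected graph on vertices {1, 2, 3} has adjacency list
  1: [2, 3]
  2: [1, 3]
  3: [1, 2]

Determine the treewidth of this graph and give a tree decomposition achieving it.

With just one bag of size 3, the width is 3 − 1 = 2, so tw(G) ≤ 2. For the lower bound, the 3 vertices {1, 2, 3} are pairwise adjacent, and any tree decomposition puts a clique entirely inside one bag — forcing width ≥ 2. The upper and lower bounds meet at 2, so that is the treewidth.

Treewidth 2.
One optimal decomposition is:
Bags: B1 = {1, 2, 3}
Tree: (single bag)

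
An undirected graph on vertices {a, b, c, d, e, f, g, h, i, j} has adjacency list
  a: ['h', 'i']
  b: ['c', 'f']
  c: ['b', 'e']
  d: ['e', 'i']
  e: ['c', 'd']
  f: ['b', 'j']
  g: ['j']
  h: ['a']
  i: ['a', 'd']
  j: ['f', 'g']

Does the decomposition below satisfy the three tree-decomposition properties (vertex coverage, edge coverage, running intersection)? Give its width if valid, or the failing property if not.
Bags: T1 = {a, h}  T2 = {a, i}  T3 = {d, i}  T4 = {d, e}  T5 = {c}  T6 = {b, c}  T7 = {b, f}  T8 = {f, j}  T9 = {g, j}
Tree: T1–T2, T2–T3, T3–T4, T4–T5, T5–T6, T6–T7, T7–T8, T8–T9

A tree decomposition must satisfy three properties: every vertex lies in some bag; for every edge, both endpoints lie together in some bag; and for every vertex, the bags containing it form a connected subtree. Here edge (e,c) lies in no bag, so the decomposition is invalid.

No — edge (e,c) lies in no bag.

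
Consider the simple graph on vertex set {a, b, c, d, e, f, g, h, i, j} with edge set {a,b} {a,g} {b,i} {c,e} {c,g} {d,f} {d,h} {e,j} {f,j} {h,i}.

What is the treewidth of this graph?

A width-2 tree decomposition is:
Bags: B1 = {a, b, g}  B2 = {b, c, g}  B3 = {b, c, e}  B4 = {b, e, j}  B5 = {b, f, j}  B6 = {b, d, f}  B7 = {b, d, h}  B8 = {b, h, i}
Tree: B1–B2, B2–B3, B3–B4, B4–B5, B5–B6, B6–B7, B7–B8
Each bag holds 3 vertices, so the decomposition has width 2, which upper-bounds the treewidth. Since b–a–g–c–e–j–f–d–h–i–b is a cycle in G, G is not acyclic. Forests are exactly the graphs of treewidth ≤ 1, so tw(G) ≥ 2. Therefore the treewidth is 2.

2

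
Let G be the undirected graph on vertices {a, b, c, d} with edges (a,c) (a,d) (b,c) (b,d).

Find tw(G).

2

A width-2 tree decomposition is:
Bags: B1 = {b, c, d}  B2 = {a, c, d}
Tree: B1–B2
Every bag has size at most 3, so the width is 3 − 1 = 2 and tw(G) ≤ 2. Since c–b–d–a–c is a cycle in G, G is not acyclic. Forests are exactly the graphs of treewidth ≤ 1, so tw(G) ≥ 2. Combining the bounds, tw(G) = 2.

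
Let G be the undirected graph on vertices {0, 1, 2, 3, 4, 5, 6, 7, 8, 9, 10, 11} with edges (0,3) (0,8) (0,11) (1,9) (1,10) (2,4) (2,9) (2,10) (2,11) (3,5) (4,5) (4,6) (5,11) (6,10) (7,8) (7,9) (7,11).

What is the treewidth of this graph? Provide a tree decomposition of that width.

Treewidth 3.
One optimal decomposition is:
Bags: B1 = {0, 3, 7, 8}  B2 = {0, 3, 7, 11}  B3 = {3, 5, 7, 11}  B4 = {5, 7, 9, 11}  B5 = {2, 5, 9, 11}  B6 = {2, 4, 5, 9}  B7 = {1, 2, 4, 9}  B8 = {1, 2, 4, 10}  B9 = {1, 4, 6, 10}
Tree: B1–B2, B2–B3, B3–B4, B4–B5, B5–B6, B6–B7, B7–B8, B8–B9

The largest bag has 4 vertices, giving width 3; this decomposition certifies tw(G) ≤ 3. For the lower bound: the 4 vertex sets {0,3,8}, {7}, {11}, {2,4,5,9} are disjoint, each induces a connected subgraph, and every pair is joined by at least one edge of G. Contracting each set to a single vertex therefore yields K_{4} as a minor, and since treewidth is minor-monotone, tw(G) ≥ tw(K_{4}) = 3. Combining the bounds, tw(G) = 3.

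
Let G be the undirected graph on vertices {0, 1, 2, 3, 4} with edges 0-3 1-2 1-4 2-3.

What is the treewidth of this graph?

A width-1 tree decomposition is:
Bags: B1 = {0, 3}  B2 = {2, 3}  B3 = {1, 2}  B4 = {1, 4}
Tree: B1–B2, B2–B3, B3–B4
Every bag has size at most 2, so the width is 2 − 1 = 1 and tw(G) ≤ 1. Any graph with an edge has treewidth ≥ 1, and G has the edge 0–3. Combining the bounds, tw(G) = 1.

1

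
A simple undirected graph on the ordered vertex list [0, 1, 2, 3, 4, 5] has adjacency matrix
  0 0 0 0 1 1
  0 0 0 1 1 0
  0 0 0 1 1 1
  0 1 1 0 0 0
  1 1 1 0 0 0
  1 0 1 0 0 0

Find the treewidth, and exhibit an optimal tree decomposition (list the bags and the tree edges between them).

Treewidth 2.
One optimal decomposition is:
Bags: B1 = {1, 3, 4}  B2 = {2, 3, 4}  B3 = {0, 2, 4}  B4 = {0, 2, 5}
Tree: B1–B2, B2–B3, B3–B4

Each bag holds 3 vertices, so the decomposition has width 2, which upper-bounds the treewidth. The edges 1–3–2–4–1 form a cycle, so G is not a tree and its treewidth is at least 2. Combining the bounds, tw(G) = 2.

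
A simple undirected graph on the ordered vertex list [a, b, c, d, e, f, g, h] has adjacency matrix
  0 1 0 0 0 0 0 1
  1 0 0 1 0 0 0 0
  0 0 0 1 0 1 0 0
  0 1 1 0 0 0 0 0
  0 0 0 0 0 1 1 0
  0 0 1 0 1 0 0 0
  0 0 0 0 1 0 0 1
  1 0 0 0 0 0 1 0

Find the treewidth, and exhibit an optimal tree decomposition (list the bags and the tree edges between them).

Treewidth 2.
One such decomposition:
Bags: B1 = {a, b, h}  B2 = {b, d, h}  B3 = {c, d, h}  B4 = {c, f, h}  B5 = {e, f, h}  B6 = {e, g, h}
Tree: B1–B2, B2–B3, B3–B4, B4–B5, B5–B6

Every bag has size at most 3, so the width is 3 − 1 = 2 and tw(G) ≤ 2. Since h–a–b–d–c–f–e–g–h is a cycle in G, G is not acyclic. Forests are exactly the graphs of treewidth ≤ 1, so tw(G) ≥ 2. Therefore the treewidth is 2.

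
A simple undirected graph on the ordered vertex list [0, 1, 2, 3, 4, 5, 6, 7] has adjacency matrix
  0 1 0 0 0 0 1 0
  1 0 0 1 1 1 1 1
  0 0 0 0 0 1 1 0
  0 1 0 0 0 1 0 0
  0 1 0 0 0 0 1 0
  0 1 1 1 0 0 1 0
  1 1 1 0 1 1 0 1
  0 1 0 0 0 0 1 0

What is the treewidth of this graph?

2

A width-2 tree decomposition is:
Bags: B1 = {1, 5, 6}  B2 = {2, 5, 6}  B3 = {0, 1, 6}  B4 = {1, 6, 7}  B5 = {1, 4, 6}  B6 = {1, 3, 5}
Tree: B1–B2, B1–B3, B3–B4, B4–B5, B1–B6
Every bag has size at most 3, so the width is 3 − 1 = 2 and tw(G) ≤ 2. For the lower bound, the 3 vertices {1, 3, 5} are pairwise adjacent, and any tree decomposition puts a clique entirely inside one bag — forcing width ≥ 2. The upper and lower bounds meet at 2, so that is the treewidth.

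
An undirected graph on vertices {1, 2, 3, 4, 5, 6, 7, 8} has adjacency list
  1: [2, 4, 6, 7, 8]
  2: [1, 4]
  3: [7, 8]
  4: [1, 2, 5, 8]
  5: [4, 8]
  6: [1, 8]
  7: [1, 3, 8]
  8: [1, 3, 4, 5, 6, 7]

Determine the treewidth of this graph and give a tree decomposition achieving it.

Treewidth 2.
One optimal decomposition is:
Bags: B1 = {1, 7, 8}  B2 = {3, 7, 8}  B3 = {1, 4, 8}  B4 = {4, 5, 8}  B5 = {1, 2, 4}  B6 = {1, 6, 8}
Tree: B1–B2, B1–B3, B3–B4, B3–B5, B3–B6

Every bag has size at most 3, so the width is 3 − 1 = 2 and tw(G) ≤ 2. On the other hand G contains the 3-clique {1, 4, 8}. A clique must lie in a single bag of any decomposition, so no decomposition can have width below 2. The upper and lower bounds meet at 2, so that is the treewidth.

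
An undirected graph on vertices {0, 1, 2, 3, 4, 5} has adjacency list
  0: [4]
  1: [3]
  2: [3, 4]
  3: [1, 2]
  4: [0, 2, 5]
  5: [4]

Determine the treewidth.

1

A width-1 tree decomposition is:
Bags: B1 = {0, 4}  B2 = {2, 4}  B3 = {4, 5}  B4 = {2, 3}  B5 = {1, 3}
Tree: B1–B2, B2–B3, B2–B4, B4–B5
Every bag has size at most 2, so the width is 2 − 1 = 1 and tw(G) ≤ 1. Since G has at least one edge (e.g. 0–4), it is not an edgeless graph, so tw(G) ≥ 1. Therefore the treewidth is 1.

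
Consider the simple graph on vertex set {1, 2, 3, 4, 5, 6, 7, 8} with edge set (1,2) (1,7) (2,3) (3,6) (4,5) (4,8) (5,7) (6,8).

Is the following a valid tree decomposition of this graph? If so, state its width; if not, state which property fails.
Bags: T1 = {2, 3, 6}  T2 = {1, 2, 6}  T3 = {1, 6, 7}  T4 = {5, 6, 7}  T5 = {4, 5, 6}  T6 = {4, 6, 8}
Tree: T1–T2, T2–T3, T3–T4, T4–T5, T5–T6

Yes; width 2.

Every vertex of G appears in some bag (union = {1, 2, 3, 4, 5, 6, 7, 8}); every edge is covered by a bag; and for each vertex v the set of bags containing v is connected in the bag tree. The decomposition is therefore valid. The largest bag has 3 vertices, so the width is 2.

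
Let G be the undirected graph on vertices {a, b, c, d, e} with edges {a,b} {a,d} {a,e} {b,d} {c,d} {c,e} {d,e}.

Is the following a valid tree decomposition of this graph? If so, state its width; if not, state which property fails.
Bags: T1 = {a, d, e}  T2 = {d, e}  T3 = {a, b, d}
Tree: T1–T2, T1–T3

A tree decomposition must satisfy three properties: every vertex lies in some bag; for every edge, both endpoints lie together in some bag; and for every vertex, the bags containing it form a connected subtree. Here vertex c appears in no bag, so the decomposition is invalid.

No — vertex c appears in no bag.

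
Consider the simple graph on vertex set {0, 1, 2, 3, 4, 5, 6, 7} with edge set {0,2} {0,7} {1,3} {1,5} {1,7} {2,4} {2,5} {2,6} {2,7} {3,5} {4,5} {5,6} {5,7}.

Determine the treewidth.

A width-2 tree decomposition is:
Bags: B1 = {2, 5, 7}  B2 = {2, 5, 6}  B3 = {1, 5, 7}  B4 = {1, 3, 5}  B5 = {2, 4, 5}  B6 = {0, 2, 7}
Tree: B1–B2, B1–B3, B3–B4, B1–B5, B1–B6
The largest bag has 3 vertices, giving width 2; this decomposition certifies tw(G) ≤ 2. On the other hand G contains the 3-clique {0, 2, 7}. A clique must lie in a single bag of any decomposition, so no decomposition can have width below 2. Therefore the treewidth is 2.

2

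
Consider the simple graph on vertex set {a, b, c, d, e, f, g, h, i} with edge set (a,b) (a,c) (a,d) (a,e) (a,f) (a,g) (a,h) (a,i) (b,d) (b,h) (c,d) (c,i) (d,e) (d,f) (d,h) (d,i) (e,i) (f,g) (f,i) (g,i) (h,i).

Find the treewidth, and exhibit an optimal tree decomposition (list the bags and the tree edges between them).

The largest bag has 4 vertices, giving width 3; this decomposition certifies tw(G) ≤ 3. On the other hand G contains the 4-clique {a, b, d, h}. A clique must lie in a single bag of any decomposition, so no decomposition can have width below 3. Therefore the treewidth is 3.

Treewidth 3.
One such decomposition:
Bags: B1 = {a, d, f, i}  B2 = {a, d, h, i}  B3 = {a, c, d, i}  B4 = {a, b, d, h}  B5 = {a, f, g, i}  B6 = {a, d, e, i}
Tree: B1–B2, B1–B3, B2–B4, B1–B5, B1–B6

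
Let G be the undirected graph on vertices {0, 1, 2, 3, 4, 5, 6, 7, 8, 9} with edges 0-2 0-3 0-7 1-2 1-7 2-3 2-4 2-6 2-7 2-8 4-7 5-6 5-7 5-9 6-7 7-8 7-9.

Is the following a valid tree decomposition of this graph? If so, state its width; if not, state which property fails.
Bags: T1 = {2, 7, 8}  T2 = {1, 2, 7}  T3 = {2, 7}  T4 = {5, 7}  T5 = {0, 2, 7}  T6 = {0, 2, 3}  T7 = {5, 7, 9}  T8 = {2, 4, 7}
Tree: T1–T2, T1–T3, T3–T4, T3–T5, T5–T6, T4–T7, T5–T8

A tree decomposition must satisfy three properties: every vertex lies in some bag; for every edge, both endpoints lie together in some bag; and for every vertex, the bags containing it form a connected subtree. Here vertex 6 appears in no bag, so the decomposition is invalid.

No — vertex 6 appears in no bag.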